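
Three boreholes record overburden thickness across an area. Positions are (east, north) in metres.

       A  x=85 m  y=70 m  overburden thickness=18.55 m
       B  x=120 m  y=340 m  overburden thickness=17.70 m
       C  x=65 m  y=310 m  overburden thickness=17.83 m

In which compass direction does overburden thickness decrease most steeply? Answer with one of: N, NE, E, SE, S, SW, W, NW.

N

Taking A as reference: B−A = (35, 270, -0.85); C−A = (-20, 240, -0.72).
Solve a·Δx + b·Δy = Δd: det = 35·240 − (-20)·270 = 13800.
∂d/∂x = [(-0.85)·240 − (-0.72)·270] / 13800 = -0.0006957
∂d/∂y = [35·(-0.72) − (-20)·(-0.85)] / 13800 = -0.003058
Steepest decrease is along −∇f = (+0.0006957 E, +0.003058 N) → north.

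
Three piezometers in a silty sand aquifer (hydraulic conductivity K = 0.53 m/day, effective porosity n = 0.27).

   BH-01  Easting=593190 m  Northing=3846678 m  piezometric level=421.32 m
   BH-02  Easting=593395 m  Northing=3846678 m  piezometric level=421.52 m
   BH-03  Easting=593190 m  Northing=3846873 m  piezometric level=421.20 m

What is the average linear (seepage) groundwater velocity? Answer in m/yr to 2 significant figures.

0.83 m/yr

∂h/∂x = (421.52 − 421.32) / (593395 − 593190) = +0.0009756
∂h/∂y = (421.20 − 421.32) / (3846873 − 3846678) = -0.0006154
|∇h| = √(0.0009756² + -0.0006154²) = 0.001153
Seepage velocity v = K·i/n = 0.53 × 0.001153 / 0.27 = 0.002263 m/day = 0.8266 m/yr.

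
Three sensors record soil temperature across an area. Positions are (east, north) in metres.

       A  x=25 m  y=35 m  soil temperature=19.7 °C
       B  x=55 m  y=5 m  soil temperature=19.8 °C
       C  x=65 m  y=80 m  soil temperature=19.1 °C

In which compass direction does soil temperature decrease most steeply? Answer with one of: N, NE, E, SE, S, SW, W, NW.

With T = a·x + b·y + c and A as origin, the differences give:
  30·a + (-30)·b = +0.1
  40·a + 45·b = -0.6
Eliminate b (×45 and ×(-30), subtract): 2550·a = -13.50 → a = ∂T/∂x = -0.005294
Back-substitute: b = ∂T/∂y = -0.008627.
Steepest decrease is along −∇f = (+0.005294 E, +0.008627 N) → northeast.

NE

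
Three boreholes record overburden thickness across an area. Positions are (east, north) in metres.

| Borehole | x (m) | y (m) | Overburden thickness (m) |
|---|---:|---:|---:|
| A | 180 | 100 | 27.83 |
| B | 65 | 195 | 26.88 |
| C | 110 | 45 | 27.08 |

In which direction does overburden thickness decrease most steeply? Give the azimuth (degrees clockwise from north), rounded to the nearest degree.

261°

With d = a·x + b·y + c and A as origin, the differences give:
  (-115)·a + 95·b = -0.95
  (-70)·a + (-55)·b = -0.75
Eliminate b (×(-55) and ×95, subtract): 12975·a = 123.500 → a = ∂d/∂x = +0.009518
Back-substitute: b = ∂d/∂y = +0.001522.
Steepest decrease is along −∇f: components (-0.009518 E, -0.001522 N).
Azimuth = atan2(-0.009518, -0.001522) = 260.9° ≈ 261°.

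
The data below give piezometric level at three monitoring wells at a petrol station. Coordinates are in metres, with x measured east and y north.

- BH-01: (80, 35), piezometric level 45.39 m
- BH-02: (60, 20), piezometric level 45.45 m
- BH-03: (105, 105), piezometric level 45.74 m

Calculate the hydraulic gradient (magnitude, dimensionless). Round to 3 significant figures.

0.0124

Three-point gradient (reference BH-01): Δ to BH-02 = (-20, -15, +0.06), Δ to BH-03 = (25, 70, +0.35).
∂h/∂x = -0.009220, ∂h/∂y = +0.008293 (det = -1025).
|∇h| = √(-0.009220² + 0.008293²) = 0.0124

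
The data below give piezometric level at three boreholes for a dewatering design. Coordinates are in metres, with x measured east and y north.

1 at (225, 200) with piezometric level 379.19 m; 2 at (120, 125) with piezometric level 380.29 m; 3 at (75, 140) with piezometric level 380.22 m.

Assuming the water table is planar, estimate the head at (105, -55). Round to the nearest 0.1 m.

382.4 m

Three-point gradient (reference 1): Δ to 2 = (-105, -75, +1.10), Δ to 3 = (-150, -60, +1.03).
∂h/∂x = -0.002273, ∂h/∂y = -0.01148 (det = -4950).
h(105, -55) = 379.19 + (-0.002273)·(-120) + (-0.01148)·(-255) = 379.19 +0.273 +2.929 = 382.391 m.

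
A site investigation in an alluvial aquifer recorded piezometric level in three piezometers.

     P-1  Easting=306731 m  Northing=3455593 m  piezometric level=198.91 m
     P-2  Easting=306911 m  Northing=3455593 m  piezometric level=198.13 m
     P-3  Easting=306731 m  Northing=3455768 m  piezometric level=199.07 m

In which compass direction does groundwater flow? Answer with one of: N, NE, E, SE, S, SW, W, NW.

E

∂h/∂x = (198.13 − 198.91) / (306911 − 306731) = -0.004333
∂h/∂y = (199.07 − 198.91) / (3455768 − 3455593) = +0.0009143
Flow = −∇h = (+0.004333 east, -0.0009143 north), which points east.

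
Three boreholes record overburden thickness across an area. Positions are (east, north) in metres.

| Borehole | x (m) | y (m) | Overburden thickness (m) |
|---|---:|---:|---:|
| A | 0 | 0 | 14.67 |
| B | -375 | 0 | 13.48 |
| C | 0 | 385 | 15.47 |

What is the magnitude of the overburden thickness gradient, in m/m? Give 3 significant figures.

0.00379 m/m

∂d/∂x = (13.48 − 14.67) / (-375 − 0) = +0.003173
∂d/∂y = (15.47 − 14.67) / (385 − 0) = +0.002078
|∇f| = √(0.003173² + 0.002078²) = 0.003793 m/m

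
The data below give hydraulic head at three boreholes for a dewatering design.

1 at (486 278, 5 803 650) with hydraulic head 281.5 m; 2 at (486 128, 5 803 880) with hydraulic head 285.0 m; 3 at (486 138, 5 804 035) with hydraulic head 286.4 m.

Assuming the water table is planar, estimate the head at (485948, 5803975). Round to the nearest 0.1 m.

Taking 1 as reference: 2−1 = (-150, 230, +3.5); 3−1 = (-140, 385, +4.9).
Determinant of the coordinate differences = (-150)·385 − (-140)·230 = -25550.
∂h/∂x = [(+3.5)·385 − (+4.9)·230] / -25550 = -0.008630
∂h/∂y = [(-150)·(+4.9) − (-140)·(+3.5)] / -25550 = +0.009589
h(485948, 5803975) = 281.5 + (-0.008630)·(-330) + (+0.009589)·(325) = 281.5 +2.848 +3.116 = 287.464 m.

287.5 m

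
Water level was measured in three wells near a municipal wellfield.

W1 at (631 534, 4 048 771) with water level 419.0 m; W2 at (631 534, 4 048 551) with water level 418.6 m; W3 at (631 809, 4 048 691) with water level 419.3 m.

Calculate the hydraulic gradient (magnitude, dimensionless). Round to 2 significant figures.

0.0024

Three-point gradient (reference W1): Δ to W2 = (0, -220, -0.4), Δ to W3 = (275, -80, +0.3).
∂h/∂x = +0.001620, ∂h/∂y = +0.001818 (det = 60500).
|∇h| = √(0.001620² + 0.001818²) = 0.002435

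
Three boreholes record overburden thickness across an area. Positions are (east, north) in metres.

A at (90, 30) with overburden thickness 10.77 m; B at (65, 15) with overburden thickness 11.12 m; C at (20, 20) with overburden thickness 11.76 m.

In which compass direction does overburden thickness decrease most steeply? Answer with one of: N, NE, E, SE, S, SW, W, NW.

With d = a·x + b·y + c and A as origin, the differences give:
  (-25)·a + (-15)·b = +0.35
  (-70)·a + (-10)·b = +0.99
Eliminate b (×(-10) and ×(-15), subtract): -800·a = 11.350 → a = ∂d/∂x = -0.01419
Back-substitute: b = ∂d/∂y = +0.0003125.
Steepest decrease is along −∇f = (+0.01419 E, -0.0003125 N) → east.

E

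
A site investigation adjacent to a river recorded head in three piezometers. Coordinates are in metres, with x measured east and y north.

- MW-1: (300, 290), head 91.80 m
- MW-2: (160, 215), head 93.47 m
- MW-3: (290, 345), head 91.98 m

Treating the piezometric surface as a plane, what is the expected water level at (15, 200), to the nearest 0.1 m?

95.3 m

Taking MW-1 as reference: MW-2−MW-1 = (-140, -75, +1.67); MW-3−MW-1 = (-10, 55, +0.18).
Solve a·Δx + b·Δy = Δh: det = (-140)·55 − (-10)·(-75) = -8450.
∂h/∂x = [(+1.67)·55 − (+0.18)·(-75)] / -8450 = -0.01247
∂h/∂y = [(-140)·(+0.18) − (-10)·(+1.67)] / -8450 = +0.001006
h(15, 200) = 91.80 + (-0.01247)·(-285) + (+0.001006)·(-90) = 91.80 +3.553 -0.091 = 95.263 m.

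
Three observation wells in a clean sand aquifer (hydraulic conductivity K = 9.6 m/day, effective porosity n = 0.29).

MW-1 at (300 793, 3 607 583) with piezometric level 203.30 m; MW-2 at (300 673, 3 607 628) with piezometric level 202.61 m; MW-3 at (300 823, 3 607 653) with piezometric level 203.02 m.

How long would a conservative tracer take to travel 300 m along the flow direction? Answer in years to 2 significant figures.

3.7 years

Taking MW-1 as reference: MW-2−MW-1 = (-120, 45, -0.69); MW-3−MW-1 = (30, 70, -0.28).
Determinant of the coordinate differences = (-120)·70 − 30·45 = -9750.
∂h/∂x = [(-0.69)·70 − (-0.28)·45] / -9750 = +0.003662
∂h/∂y = [(-120)·(-0.28) − 30·(-0.69)] / -9750 = -0.005569
|∇h| = √(0.003662² + -0.005569²) = 0.006665
Seepage velocity v = K·i/n = 9.6 × 0.006665 / 0.29 = 0.2206 m/day.
t = 300 / 0.2206 = 1360 days = 3.72 years.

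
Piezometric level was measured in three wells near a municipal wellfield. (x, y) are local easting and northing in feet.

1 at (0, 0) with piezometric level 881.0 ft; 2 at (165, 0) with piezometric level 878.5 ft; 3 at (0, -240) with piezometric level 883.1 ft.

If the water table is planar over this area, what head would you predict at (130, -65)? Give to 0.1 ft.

∂h/∂x = (878.5 − 881.0) / (165 − 0) = -0.01515
∂h/∂y = (883.1 − 881.0) / (-240 − 0) = -0.008750
h(130, -65) = 881.0 + (-0.01515)·(130) + (-0.008750)·(-65) = 881.0 -1.970 +0.569 = 879.599 ft.

879.6 ft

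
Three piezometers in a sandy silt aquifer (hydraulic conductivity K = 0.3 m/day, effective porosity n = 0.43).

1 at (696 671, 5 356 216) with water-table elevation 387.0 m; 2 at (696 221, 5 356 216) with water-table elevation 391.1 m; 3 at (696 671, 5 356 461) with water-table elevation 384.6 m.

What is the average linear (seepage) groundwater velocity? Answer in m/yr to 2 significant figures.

∂h/∂x = (391.1 − 387.0) / (696221 − 696671) = -0.009111
∂h/∂y = (384.6 − 387.0) / (5356461 − 5356216) = -0.009796
|∇h| = √(-0.009111² + -0.009796²) = 0.01338
Seepage velocity v = K·i/n = 0.3 × 0.01338 / 0.43 = 0.009335 m/day = 3.41 m/yr.

3.4 m/yr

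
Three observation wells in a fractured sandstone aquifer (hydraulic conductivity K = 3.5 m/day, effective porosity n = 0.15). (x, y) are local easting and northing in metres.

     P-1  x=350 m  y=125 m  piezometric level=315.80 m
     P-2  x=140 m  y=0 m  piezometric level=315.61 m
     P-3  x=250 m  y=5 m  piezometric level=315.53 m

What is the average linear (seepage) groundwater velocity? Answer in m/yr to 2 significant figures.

Three-point gradient (reference P-1): Δ to P-2 = (-210, -125, -0.19), Δ to P-3 = (-100, -120, -0.27).
∂h/∂x = -0.0008622, ∂h/∂y = +0.002969 (det = 12700).
|∇h| = √(-0.0008622² + 0.002969²) = 0.003092
Seepage velocity v = K·i/n = 3.5 × 0.003092 / 0.15 = 0.07215 m/day = 26.35 m/yr.

26 m/yr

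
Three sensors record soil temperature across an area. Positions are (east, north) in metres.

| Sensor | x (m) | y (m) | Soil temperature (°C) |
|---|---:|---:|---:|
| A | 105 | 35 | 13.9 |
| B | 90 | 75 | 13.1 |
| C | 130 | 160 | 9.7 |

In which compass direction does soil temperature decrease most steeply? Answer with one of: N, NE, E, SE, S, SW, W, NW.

NE

Three-point gradient (reference A): Δ to B = (-15, 40, -0.8), Δ to C = (25, 125, -4.2).
∂T/∂x = -0.02365, ∂T/∂y = -0.02887 (det = -2875).
Steepest decrease is along −∇f = (+0.02365 E, +0.02887 N) → northeast.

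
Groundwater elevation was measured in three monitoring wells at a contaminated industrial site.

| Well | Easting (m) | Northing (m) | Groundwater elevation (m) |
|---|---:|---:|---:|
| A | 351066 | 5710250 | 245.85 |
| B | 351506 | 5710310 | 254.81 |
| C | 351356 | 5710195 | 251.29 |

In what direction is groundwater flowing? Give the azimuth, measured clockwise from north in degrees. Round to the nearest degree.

Taking A as reference: B−A = (440, 60, +8.96); C−A = (290, -55, +5.44).
Determinant of the coordinate differences = 440·(-55) − 290·60 = -41600.
∂h/∂x = [(+8.96)·(-55) − (+5.44)·60] / -41600 = +0.01969
∂h/∂y = [440·(+5.44) − 290·(+8.96)] / -41600 = +0.004923
Flow direction (−∇h) has components (-0.01969 E, -0.004923 N).
Azimuth = atan2(E, N) = atan2(-0.01969, -0.004923) = 256.0° ≈ 256°.

256°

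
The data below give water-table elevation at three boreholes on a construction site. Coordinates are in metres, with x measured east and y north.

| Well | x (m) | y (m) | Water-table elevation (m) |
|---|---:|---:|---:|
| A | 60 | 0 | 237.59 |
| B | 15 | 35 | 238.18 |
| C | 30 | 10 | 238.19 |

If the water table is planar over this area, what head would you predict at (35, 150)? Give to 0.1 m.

With h = a·x + b·y + c and A as origin, the differences give:
  (-45)·a + 35·b = +0.59
  (-30)·a + 10·b = +0.60
Eliminate b (×10 and ×35, subtract): 600·a = -15.100 → a = ∂h/∂x = -0.02517
Back-substitute: b = ∂h/∂y = -0.01550.
h(35, 150) = 237.59 + (-0.02517)·(-25) + (-0.01550)·(150) = 237.59 +0.629 -2.325 = 235.894 m.

235.9 m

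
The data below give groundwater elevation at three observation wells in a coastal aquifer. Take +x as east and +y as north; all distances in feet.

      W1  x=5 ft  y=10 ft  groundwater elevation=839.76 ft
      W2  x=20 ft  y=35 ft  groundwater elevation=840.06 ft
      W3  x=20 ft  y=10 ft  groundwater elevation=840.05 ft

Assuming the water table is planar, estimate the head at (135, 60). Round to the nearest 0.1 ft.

842.3 ft

With h = a·x + b·y + c and W1 as origin, the differences give:
  15·a + 25·b = +0.30
  15·a + 0·b = +0.29
Eliminate b (×0 and ×25, subtract): -375·a = -7.250 → a = ∂h/∂x = +0.01933
Back-substitute: b = ∂h/∂y = +0.0004000.
h(135, 60) = 839.76 + (+0.01933)·(130) + (+0.0004000)·(50) = 839.76 +2.513 +0.020 = 842.293 ft.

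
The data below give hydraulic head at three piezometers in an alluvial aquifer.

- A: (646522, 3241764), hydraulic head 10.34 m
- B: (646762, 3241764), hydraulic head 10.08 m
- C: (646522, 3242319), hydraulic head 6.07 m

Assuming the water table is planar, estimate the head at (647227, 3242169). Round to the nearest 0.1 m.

6.5 m

∂h/∂x = (10.08 − 10.34) / (646762 − 646522) = -0.001083
∂h/∂y = (6.07 − 10.34) / (3242319 − 3241764) = -0.007694
h(647227, 3242169) = 10.34 + (-0.001083)·(705) + (-0.007694)·(405) = 10.34 -0.764 -3.116 = 6.460 m.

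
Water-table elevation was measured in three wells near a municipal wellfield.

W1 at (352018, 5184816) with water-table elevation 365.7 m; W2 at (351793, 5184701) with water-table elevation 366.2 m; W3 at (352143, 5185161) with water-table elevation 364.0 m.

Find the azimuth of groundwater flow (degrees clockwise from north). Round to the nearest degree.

356°

Taking W1 as reference: W2−W1 = (-225, -115, +0.5); W3−W1 = (125, 345, -1.7).
Solve a·Δx + b·Δy = Δh: det = (-225)·345 − 125·(-115) = -63250.
∂h/∂x = [(+0.5)·345 − (-1.7)·(-115)] / -63250 = +0.0003636
∂h/∂y = [(-225)·(-1.7) − 125·(+0.5)] / -63250 = -0.005059
Flow direction (−∇h) has components (-0.0003636 E, +0.005059 N).
Azimuth = atan2(E, N) = atan2(-0.0003636, +0.005059) = 355.9° ≈ 356°.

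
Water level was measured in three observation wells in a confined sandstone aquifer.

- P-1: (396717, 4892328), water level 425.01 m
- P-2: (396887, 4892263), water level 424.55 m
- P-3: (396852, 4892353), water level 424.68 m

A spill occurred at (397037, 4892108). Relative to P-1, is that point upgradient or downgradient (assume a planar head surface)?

downgradient

With h = a·x + b·y + c and P-1 as origin, the differences give:
  170·a + (-65)·b = -0.46
  135·a + 25·b = -0.33
Eliminate b (×25 and ×(-65), subtract): 13025·a = -32.950 → a = ∂h/∂x = -0.002530
Back-substitute: b = ∂h/∂y = +0.0004607.
Head at (397037, 4892108) = 425.01 + (-0.002530)·(320) + (+0.0004607)·(-220) = 424.10 m.
That is lower than the 425.01 m at P-1, so the point is downgradient.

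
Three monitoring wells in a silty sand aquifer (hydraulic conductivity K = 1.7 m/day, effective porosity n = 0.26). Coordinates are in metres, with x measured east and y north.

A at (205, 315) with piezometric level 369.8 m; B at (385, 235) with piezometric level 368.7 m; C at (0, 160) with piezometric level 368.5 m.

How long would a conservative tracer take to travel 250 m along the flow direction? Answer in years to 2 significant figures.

10.0 years

With h = a·x + b·y + c and A as origin, the differences give:
  180·a + (-80)·b = -1.1
  (-205)·a + (-155)·b = -1.3
Eliminate b (×(-155) and ×(-80), subtract): -44300·a = 66.50 → a = ∂h/∂x = -0.001501
Back-substitute: b = ∂h/∂y = +0.01037.
|∇h| = √(-0.001501² + 0.01037²) = 0.01048
Seepage velocity v = K·i/n = 1.7 × 0.01048 / 0.26 = 0.06852 m/day.
t = 250 / 0.06852 = 3649 days = 9.99 years.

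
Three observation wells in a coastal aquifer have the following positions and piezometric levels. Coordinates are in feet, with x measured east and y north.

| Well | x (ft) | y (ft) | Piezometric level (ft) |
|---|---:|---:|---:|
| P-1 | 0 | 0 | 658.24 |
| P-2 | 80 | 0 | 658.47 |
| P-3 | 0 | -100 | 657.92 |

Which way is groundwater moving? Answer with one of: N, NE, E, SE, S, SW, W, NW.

SW

∂h/∂x = (658.47 − 658.24) / (80 − 0) = +0.002875
∂h/∂y = (657.92 − 658.24) / (-100 − 0) = +0.003200
Flow = −∇h = (-0.002875 east, -0.003200 north), which points southwest.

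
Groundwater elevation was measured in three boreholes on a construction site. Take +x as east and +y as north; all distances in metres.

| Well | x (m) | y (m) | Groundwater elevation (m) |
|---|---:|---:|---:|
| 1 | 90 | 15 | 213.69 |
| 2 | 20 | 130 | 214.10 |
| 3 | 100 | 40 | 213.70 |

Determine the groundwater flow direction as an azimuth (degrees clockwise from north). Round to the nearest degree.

118°

With h = a·x + b·y + c and 1 as origin, the differences give:
  (-70)·a + 115·b = +0.41
  10·a + 25·b = +0.01
Eliminate b (×25 and ×115, subtract): -2900·a = 9.100 → a = ∂h/∂x = -0.003138
Back-substitute: b = ∂h/∂y = +0.001655.
Flow direction (−∇h) has components (+0.003138 E, -0.001655 N).
Azimuth = atan2(E, N) = atan2(+0.003138, -0.001655) = 117.8° ≈ 118°.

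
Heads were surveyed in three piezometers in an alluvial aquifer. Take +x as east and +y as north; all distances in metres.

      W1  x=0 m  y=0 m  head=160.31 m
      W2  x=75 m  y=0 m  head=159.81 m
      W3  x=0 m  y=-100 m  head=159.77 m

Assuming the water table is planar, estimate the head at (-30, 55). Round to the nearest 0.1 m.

∂h/∂x = (159.81 − 160.31) / (75 − 0) = -0.006667
∂h/∂y = (159.77 − 160.31) / (-100 − 0) = +0.005400
h(-30, 55) = 160.31 + (-0.006667)·(-30) + (+0.005400)·(55) = 160.31 +0.200 +0.297 = 160.807 m.

160.8 m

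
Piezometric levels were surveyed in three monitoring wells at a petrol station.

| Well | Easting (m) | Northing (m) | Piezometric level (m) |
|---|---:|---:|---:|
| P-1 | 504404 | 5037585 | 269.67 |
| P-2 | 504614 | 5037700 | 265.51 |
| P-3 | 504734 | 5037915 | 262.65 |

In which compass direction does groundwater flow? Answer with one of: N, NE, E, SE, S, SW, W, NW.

E

With h = a·x + b·y + c and P-1 as origin, the differences give:
  210·a + 115·b = -4.16
  330·a + 330·b = -7.02
Eliminate b (×330 and ×115, subtract): 31350·a = -565.500 → a = ∂h/∂x = -0.01804
Back-substitute: b = ∂h/∂y = -0.003234.
Flow = −∇h = (+0.01804 east, +0.003234 north), which points east.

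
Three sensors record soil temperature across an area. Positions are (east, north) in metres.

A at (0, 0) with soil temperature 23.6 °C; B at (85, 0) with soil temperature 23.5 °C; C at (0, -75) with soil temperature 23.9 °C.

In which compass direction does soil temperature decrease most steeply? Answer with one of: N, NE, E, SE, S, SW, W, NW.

N

∂T/∂x = (23.5 − 23.6) / (85 − 0) = -0.001176
∂T/∂y = (23.9 − 23.6) / (-75 − 0) = -0.004000
Steepest decrease is along −∇f = (+0.001176 E, +0.004000 N) → north.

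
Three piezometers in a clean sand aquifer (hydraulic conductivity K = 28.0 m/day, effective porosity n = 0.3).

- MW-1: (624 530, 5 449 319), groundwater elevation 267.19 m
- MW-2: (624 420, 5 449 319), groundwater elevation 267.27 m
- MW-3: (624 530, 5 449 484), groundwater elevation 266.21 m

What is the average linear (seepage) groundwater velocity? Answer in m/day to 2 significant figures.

∂h/∂x = (267.27 − 267.19) / (624420 − 624530) = -0.0007273
∂h/∂y = (266.21 − 267.19) / (5449484 − 5449319) = -0.005939
|∇h| = √(-0.0007273² + -0.005939²) = 0.005983
Seepage velocity v = K·i/n = 28.0 × 0.005983 / 0.3 = 0.5584 m/day.

0.56 m/day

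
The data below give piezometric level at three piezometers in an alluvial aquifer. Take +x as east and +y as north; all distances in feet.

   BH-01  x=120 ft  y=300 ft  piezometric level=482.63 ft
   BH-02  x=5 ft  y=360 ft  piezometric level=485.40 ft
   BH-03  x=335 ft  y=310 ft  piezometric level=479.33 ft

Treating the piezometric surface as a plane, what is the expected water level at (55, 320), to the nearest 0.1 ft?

484.0 ft

Differences from BH-01: to BH-02 (Δx, Δy, Δh) = (-115, 60, +2.77); to BH-03 = (215, 10, -3.30).
Determinant of the coordinate differences = (-115)·10 − 215·60 = -14050.
∂h/∂x = [(+2.77)·10 − (-3.30)·60] / -14050 = -0.01606
∂h/∂y = [(-115)·(-3.30) − 215·(+2.77)] / -14050 = +0.01538
h(55, 320) = 482.63 + (-0.01606)·(-65) + (+0.01538)·(20) = 482.63 +1.044 +0.308 = 483.982 ft.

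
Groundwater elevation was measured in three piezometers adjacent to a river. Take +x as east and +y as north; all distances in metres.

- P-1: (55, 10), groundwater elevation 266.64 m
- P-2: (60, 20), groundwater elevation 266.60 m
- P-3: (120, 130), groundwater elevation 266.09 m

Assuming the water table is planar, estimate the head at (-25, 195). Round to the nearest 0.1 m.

With h = a·x + b·y + c and P-1 as origin, the differences give:
  5·a + 10·b = -0.04
  65·a + 120·b = -0.55
Eliminate b (×120 and ×10, subtract): -50·a = 0.700 → a = ∂h/∂x = -0.01400
Back-substitute: b = ∂h/∂y = +0.003000.
h(-25, 195) = 266.64 + (-0.01400)·(-80) + (+0.003000)·(185) = 266.64 +1.120 +0.555 = 268.315 m.

268.3 m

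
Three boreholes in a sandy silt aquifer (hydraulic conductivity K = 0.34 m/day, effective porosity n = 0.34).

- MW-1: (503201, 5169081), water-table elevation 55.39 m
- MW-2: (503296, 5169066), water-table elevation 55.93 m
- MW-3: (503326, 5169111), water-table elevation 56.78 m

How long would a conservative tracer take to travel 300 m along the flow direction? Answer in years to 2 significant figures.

Differences from MW-1: to MW-2 (Δx, Δy, Δh) = (95, -15, +0.54); to MW-3 = (125, 30, +1.39).
Solve a·Δx + b·Δy = Δh: det = 95·30 − 125·(-15) = 4725.
∂h/∂x = [(+0.54)·30 − (+1.39)·(-15)] / 4725 = +0.007841
∂h/∂y = [95·(+1.39) − 125·(+0.54)] / 4725 = +0.01366
|∇h| = √(0.007841² + 0.01366²) = 0.01575
Seepage velocity v = K·i/n = 0.34 × 0.01575 / 0.34 = 0.01575 m/day.
t = 300 / 0.01575 = 1.905e+04 days = 52.2 years.

52 years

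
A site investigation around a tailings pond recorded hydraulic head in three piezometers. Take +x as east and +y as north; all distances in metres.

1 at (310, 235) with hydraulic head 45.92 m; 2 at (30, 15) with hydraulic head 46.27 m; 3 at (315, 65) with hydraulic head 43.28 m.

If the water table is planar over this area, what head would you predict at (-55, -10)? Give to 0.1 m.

Differences from 1: to 2 (Δx, Δy, Δh) = (-280, -220, +0.35); to 3 = (5, -170, -2.64).
Solve a·Δx + b·Δy = Δh: det = (-280)·(-170) − 5·(-220) = 48700.
∂h/∂x = [(+0.35)·(-170) − (-2.64)·(-220)] / 48700 = -0.01315
∂h/∂y = [(-280)·(-2.64) − 5·(+0.35)] / 48700 = +0.01514
h(-55, -10) = 45.92 + (-0.01315)·(-365) + (+0.01514)·(-245) = 45.92 +4.799 -3.710 = 47.009 m.

47.0 m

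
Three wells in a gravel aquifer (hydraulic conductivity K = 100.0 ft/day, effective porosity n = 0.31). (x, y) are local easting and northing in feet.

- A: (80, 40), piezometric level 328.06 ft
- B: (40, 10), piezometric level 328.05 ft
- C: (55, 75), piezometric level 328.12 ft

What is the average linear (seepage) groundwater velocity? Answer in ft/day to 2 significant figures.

0.45 ft/day

Differences from A: to B (Δx, Δy, Δh) = (-40, -30, -0.01); to C = (-25, 35, +0.06).
Solve a·Δx + b·Δy = Δh: det = (-40)·35 − (-25)·(-30) = -2150.
∂h/∂x = [(-0.01)·35 − (+0.06)·(-30)] / -2150 = -0.0006744
∂h/∂y = [(-40)·(+0.06) − (-25)·(-0.01)] / -2150 = +0.001233
|∇h| = √(-0.0006744² + 0.001233²) = 0.001405
Seepage velocity v = K·i/n = 100.0 × 0.001405 / 0.31 = 0.4532 ft/day.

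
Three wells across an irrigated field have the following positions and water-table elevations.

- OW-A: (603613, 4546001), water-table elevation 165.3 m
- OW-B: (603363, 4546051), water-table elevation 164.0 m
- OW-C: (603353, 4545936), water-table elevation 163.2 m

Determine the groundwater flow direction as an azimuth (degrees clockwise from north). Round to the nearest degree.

Taking OW-A as reference: OW-B−OW-A = (-250, 50, -1.3); OW-C−OW-A = (-260, -65, -2.1).
Determinant of the coordinate differences = (-250)·(-65) − (-260)·50 = 29250.
∂h/∂x = [(-1.3)·(-65) − (-2.1)·50] / 29250 = +0.006479
∂h/∂y = [(-250)·(-2.1) − (-260)·(-1.3)] / 29250 = +0.006393
Flow direction (−∇h) has components (-0.006479 E, -0.006393 N).
Azimuth = atan2(E, N) = atan2(-0.006479, -0.006393) = 225.4° ≈ 225°.

225°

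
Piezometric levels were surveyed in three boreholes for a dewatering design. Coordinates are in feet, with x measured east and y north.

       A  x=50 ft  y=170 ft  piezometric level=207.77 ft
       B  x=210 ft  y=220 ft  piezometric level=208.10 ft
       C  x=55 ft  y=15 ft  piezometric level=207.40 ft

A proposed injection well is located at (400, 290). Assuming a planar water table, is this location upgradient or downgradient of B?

Differences from A: to B (Δx, Δy, Δh) = (160, 50, +0.33); to C = (5, -155, -0.37).
Determinant of the coordinate differences = 160·(-155) − 5·50 = -25050.
∂h/∂x = [(+0.33)·(-155) − (-0.37)·50] / -25050 = +0.001303
∂h/∂y = [160·(-0.37) − 5·(+0.33)] / -25050 = +0.002429
Head at (400, 290) = 207.77 + (+0.001303)·(350) + (+0.002429)·(120) = 208.52 ft.
That is higher than the 208.10 ft at B, so the point is upgradient.

upgradient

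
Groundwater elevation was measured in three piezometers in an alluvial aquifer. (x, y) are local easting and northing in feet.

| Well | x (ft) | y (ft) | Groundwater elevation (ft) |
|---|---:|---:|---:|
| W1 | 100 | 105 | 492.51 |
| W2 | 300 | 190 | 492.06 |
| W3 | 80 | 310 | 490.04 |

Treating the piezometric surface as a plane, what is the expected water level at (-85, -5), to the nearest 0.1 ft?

493.3 ft

Taking W1 as reference: W2−W1 = (200, 85, -0.45); W3−W1 = (-20, 205, -2.47).
Determinant of the coordinate differences = 200·205 − (-20)·85 = 42700.
∂h/∂x = [(-0.45)·205 − (-2.47)·85] / 42700 = +0.002756
∂h/∂y = [200·(-2.47) − (-20)·(-0.45)] / 42700 = -0.01178
h(-85, -5) = 492.51 + (+0.002756)·(-185) + (-0.01178)·(-110) = 492.51 -0.510 +1.296 = 493.296 ft.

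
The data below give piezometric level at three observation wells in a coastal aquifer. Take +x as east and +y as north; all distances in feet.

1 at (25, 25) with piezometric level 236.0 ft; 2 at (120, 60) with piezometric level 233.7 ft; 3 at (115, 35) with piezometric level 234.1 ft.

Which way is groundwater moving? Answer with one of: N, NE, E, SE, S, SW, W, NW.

Taking 1 as reference: 2−1 = (95, 35, -2.3); 3−1 = (90, 10, -1.9).
Solve a·Δx + b·Δy = Δh: det = 95·10 − 90·35 = -2200.
∂h/∂x = [(-2.3)·10 − (-1.9)·35] / -2200 = -0.01977
∂h/∂y = [95·(-1.9) − 90·(-2.3)] / -2200 = -0.01205
Flow = −∇h = (+0.01977 east, +0.01205 north), which points northeast.

NE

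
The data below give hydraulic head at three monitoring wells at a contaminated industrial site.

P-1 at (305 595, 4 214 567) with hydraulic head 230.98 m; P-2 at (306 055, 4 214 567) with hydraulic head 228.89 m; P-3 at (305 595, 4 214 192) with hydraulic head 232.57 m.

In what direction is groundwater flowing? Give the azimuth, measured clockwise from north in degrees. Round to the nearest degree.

047°

∂h/∂x = (228.89 − 230.98) / (306055 − 305595) = -0.004543
∂h/∂y = (232.57 − 230.98) / (4214192 − 4214567) = -0.004240
Flow direction (−∇h) has components (+0.004543 E, +0.004240 N).
Azimuth = atan2(E, N) = atan2(+0.004543, +0.004240) = 47.0° ≈ 047°.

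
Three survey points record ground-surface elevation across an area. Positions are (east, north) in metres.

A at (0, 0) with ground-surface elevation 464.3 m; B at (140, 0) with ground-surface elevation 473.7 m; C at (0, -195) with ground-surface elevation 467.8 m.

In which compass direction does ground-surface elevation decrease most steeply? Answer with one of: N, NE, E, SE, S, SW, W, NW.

W

∂z/∂x = (473.7 − 464.3) / (140 − 0) = +0.06714
∂z/∂y = (467.8 − 464.3) / (-195 − 0) = -0.01795
Steepest decrease is along −∇f = (-0.06714 E, +0.01795 N) → west.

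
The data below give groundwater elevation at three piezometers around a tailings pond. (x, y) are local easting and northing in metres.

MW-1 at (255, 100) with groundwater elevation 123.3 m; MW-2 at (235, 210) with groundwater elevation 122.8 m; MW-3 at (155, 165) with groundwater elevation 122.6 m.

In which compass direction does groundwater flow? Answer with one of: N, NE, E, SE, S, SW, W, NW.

NW

Differences from MW-1: to MW-2 (Δx, Δy, Δh) = (-20, 110, -0.5); to MW-3 = (-100, 65, -0.7).
Solve a·Δx + b·Δy = Δh: det = (-20)·65 − (-100)·110 = 9700.
∂h/∂x = [(-0.5)·65 − (-0.7)·110] / 9700 = +0.004588
∂h/∂y = [(-20)·(-0.7) − (-100)·(-0.5)] / 9700 = -0.003711
Flow = −∇h = (-0.004588 east, +0.003711 north), which points northwest.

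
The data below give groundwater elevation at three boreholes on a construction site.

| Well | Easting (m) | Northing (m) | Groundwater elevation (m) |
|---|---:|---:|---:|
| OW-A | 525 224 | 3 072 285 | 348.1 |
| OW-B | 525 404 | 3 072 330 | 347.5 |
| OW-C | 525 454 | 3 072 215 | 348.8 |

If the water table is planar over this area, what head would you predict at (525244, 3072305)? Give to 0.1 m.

347.9 m

Differences from OW-A: to OW-B (Δx, Δy, Δh) = (180, 45, -0.6); to OW-C = (230, -70, +0.7).
Determinant of the coordinate differences = 180·(-70) − 230·45 = -22950.
∂h/∂x = [(-0.6)·(-70) − (+0.7)·45] / -22950 = -0.0004575
∂h/∂y = [180·(+0.7) − 230·(-0.6)] / -22950 = -0.01150
h(525244, 3072305) = 348.1 + (-0.0004575)·(20) + (-0.01150)·(20) = 348.1 -0.009 -0.230 = 347.861 m.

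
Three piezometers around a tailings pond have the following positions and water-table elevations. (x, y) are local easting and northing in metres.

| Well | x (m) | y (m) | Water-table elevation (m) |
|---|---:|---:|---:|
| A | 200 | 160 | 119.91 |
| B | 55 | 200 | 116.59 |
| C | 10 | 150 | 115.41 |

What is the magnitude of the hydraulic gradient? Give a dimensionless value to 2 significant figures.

With h = a·x + b·y + c and A as origin, the differences give:
  (-145)·a + 40·b = -3.32
  (-190)·a + (-10)·b = -4.50
Eliminate b (×(-10) and ×40, subtract): 9050·a = 213.200 → a = ∂h/∂x = +0.02356
Back-substitute: b = ∂h/∂y = +0.002398.
|∇h| = √(0.02356² + 0.002398²) = 0.02368

0.024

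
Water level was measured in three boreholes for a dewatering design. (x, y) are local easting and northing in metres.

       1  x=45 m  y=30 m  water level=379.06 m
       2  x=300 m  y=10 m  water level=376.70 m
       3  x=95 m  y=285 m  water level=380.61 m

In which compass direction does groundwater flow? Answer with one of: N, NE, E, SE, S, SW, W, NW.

SE

Three-point gradient (reference 1): Δ to 2 = (255, -20, -2.36), Δ to 3 = (50, 255, +1.55).
∂h/∂x = -0.008645, ∂h/∂y = +0.007774 (det = 66025).
Flow = −∇h = (+0.008645 east, -0.007774 north), which points southeast.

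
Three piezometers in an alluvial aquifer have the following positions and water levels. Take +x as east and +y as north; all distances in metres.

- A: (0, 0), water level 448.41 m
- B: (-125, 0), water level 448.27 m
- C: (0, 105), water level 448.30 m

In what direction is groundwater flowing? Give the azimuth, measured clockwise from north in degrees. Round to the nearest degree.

313°

∂h/∂x = (448.27 − 448.41) / (-125 − 0) = +0.001120
∂h/∂y = (448.30 − 448.41) / (105 − 0) = -0.001048
Flow direction (−∇h) has components (-0.001120 E, +0.001048 N).
Azimuth = atan2(E, N) = atan2(-0.001120, +0.001048) = 313.1° ≈ 313°.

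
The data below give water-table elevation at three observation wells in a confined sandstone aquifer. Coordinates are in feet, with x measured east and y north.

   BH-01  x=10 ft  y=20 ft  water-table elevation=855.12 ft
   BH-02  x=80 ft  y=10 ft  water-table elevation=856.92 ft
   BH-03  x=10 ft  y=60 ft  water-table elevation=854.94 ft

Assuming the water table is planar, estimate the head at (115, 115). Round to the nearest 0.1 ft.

857.3 ft

Differences from BH-01: to BH-02 (Δx, Δy, Δh) = (70, -10, +1.80); to BH-03 = (0, 40, -0.18).
Determinant of the coordinate differences = 70·40 − 0·(-10) = 2800.
∂h/∂x = [(+1.80)·40 − (-0.18)·(-10)] / 2800 = +0.02507
∂h/∂y = [70·(-0.18) − 0·(+1.80)] / 2800 = -0.004500
h(115, 115) = 855.12 + (+0.02507)·(105) + (-0.004500)·(95) = 855.12 +2.632 -0.427 = 857.325 ft.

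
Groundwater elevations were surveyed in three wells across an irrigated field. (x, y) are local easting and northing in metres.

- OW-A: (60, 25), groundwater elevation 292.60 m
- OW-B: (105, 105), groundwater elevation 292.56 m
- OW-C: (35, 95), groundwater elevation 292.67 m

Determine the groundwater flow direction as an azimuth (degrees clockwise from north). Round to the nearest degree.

104°

With h = a·x + b·y + c and OW-A as origin, the differences give:
  45·a + 80·b = -0.04
  (-25)·a + 70·b = +0.07
Eliminate b (×70 and ×80, subtract): 5150·a = -8.400 → a = ∂h/∂x = -0.001631
Back-substitute: b = ∂h/∂y = +0.0004175.
Flow direction (−∇h) has components (+0.001631 E, -0.0004175 N).
Azimuth = atan2(E, N) = atan2(+0.001631, -0.0004175) = 104.4° ≈ 104°.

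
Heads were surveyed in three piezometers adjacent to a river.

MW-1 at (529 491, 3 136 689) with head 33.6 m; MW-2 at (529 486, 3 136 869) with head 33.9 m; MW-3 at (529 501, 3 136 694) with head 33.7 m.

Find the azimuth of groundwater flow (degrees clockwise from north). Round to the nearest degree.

Differences from MW-1: to MW-2 (Δx, Δy, Δh) = (-5, 180, +0.3); to MW-3 = (10, 5, +0.1).
Solve a·Δx + b·Δy = Δh: det = (-5)·5 − 10·180 = -1825.
∂h/∂x = [(+0.3)·5 − (+0.1)·180] / -1825 = +0.009041
∂h/∂y = [(-5)·(+0.1) − 10·(+0.3)] / -1825 = +0.001918
Flow direction (−∇h) has components (-0.009041 E, -0.001918 N).
Azimuth = atan2(E, N) = atan2(-0.009041, -0.001918) = 258.0° ≈ 258°.

258°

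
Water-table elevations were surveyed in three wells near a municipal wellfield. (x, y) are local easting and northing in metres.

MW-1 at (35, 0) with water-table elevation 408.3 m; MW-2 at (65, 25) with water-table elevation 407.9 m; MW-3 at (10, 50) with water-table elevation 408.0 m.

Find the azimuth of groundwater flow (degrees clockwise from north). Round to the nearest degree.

With h = a·x + b·y + c and MW-1 as origin, the differences give:
  30·a + 25·b = -0.4
  (-25)·a + 50·b = -0.3
Eliminate b (×50 and ×25, subtract): 2125·a = -12.50 → a = ∂h/∂x = -0.005882
Back-substitute: b = ∂h/∂y = -0.008941.
Flow direction (−∇h) has components (+0.005882 E, +0.008941 N).
Azimuth = atan2(E, N) = atan2(+0.005882, +0.008941) = 33.3° ≈ 033°.

033°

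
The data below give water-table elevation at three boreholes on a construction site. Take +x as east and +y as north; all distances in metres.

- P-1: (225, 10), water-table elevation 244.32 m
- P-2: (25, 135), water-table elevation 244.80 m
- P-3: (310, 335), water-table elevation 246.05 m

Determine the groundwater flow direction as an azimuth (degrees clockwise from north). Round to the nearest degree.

Taking P-1 as reference: P-2−P-1 = (-200, 125, +0.48); P-3−P-1 = (85, 325, +1.73).
Determinant of the coordinate differences = (-200)·325 − 85·125 = -75625.
∂h/∂x = [(+0.48)·325 − (+1.73)·125] / -75625 = +0.0007967
∂h/∂y = [(-200)·(+1.73) − 85·(+0.48)] / -75625 = +0.005115
Flow direction (−∇h) has components (-0.0007967 E, -0.005115 N).
Azimuth = atan2(E, N) = atan2(-0.0007967, -0.005115) = 188.9° ≈ 189°.

189°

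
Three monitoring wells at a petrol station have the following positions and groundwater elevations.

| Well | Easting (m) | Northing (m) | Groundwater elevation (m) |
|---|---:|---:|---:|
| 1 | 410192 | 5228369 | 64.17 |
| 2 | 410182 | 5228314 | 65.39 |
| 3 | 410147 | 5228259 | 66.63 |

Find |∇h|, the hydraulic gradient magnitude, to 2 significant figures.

0.022

Differences from 1: to 2 (Δx, Δy, Δh) = (-10, -55, +1.22); to 3 = (-45, -110, +2.46).
Solve a·Δx + b·Δy = Δh: det = (-10)·(-110) − (-45)·(-55) = -1375.
∂h/∂x = [(+1.22)·(-110) − (+2.46)·(-55)] / -1375 = -0.0008000
∂h/∂y = [(-10)·(+2.46) − (-45)·(+1.22)] / -1375 = -0.02204
|∇h| = √(-0.0008000² + -0.02204²) = 0.02205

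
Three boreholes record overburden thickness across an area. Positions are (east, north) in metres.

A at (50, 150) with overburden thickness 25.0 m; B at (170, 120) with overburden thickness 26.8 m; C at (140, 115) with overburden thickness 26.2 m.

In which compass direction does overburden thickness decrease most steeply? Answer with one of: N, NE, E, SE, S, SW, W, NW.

With d = a·x + b·y + c and A as origin, the differences give:
  120·a + (-30)·b = +1.8
  90·a + (-35)·b = +1.2
Eliminate b (×(-35) and ×(-30), subtract): -1500·a = -27.00 → a = ∂d/∂x = +0.01800
Back-substitute: b = ∂d/∂y = +0.01200.
Steepest decrease is along −∇f = (-0.01800 E, -0.01200 N) → southwest.

SW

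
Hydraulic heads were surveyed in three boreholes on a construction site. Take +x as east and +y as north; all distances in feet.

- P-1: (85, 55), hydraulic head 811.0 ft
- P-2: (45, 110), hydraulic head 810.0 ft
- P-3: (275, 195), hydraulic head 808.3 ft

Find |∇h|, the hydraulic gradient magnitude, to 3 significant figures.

Three-point gradient (reference P-1): Δ to P-2 = (-40, 55, -1.0), Δ to P-3 = (190, 140, -2.7).
∂h/∂x = -0.0005296, ∂h/∂y = -0.01857 (det = -16050).
|∇h| = √(-0.0005296² + -0.01857²) = 0.01858

0.0186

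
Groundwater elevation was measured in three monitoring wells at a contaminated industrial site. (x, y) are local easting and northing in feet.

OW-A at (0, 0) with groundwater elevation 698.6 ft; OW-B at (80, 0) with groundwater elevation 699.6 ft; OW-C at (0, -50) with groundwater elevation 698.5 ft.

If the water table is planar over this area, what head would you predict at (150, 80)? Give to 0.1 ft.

∂h/∂x = (699.6 − 698.6) / (80 − 0) = +0.01250
∂h/∂y = (698.5 − 698.6) / (-50 − 0) = +0.002000
h(150, 80) = 698.6 + (+0.01250)·(150) + (+0.002000)·(80) = 698.6 +1.875 +0.160 = 700.635 ft.

700.6 ft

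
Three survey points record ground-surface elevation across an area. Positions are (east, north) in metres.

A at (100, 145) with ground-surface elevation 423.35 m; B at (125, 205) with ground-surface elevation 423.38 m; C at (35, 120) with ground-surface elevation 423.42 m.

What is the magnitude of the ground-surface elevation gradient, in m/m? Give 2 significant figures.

With z = a·x + b·y + c and A as origin, the differences give:
  25·a + 60·b = +0.03
  (-65)·a + (-25)·b = +0.07
Eliminate b (×(-25) and ×60, subtract): 3275·a = -4.950 → a = ∂z/∂x = -0.001511
Back-substitute: b = ∂z/∂y = +0.001130.
|∇f| = √(-0.001511² + 0.001130²) = 0.001887 m/m

0.0019 m/m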